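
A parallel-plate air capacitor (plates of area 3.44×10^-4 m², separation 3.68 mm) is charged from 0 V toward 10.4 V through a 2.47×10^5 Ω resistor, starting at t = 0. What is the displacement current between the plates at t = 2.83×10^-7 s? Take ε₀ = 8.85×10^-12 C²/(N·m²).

1.05×10^-5 A

C = ε₀A/d = (8.85×10^-12)(3.44×10^-4)/(3.68×10^-3) = 8.273×10^-13 F and τ = RC = 2.043×10^-7 s. I_d in the gap equals the RC charging current.
I_d(t) = (V₀/R) e^(−t/τ) = 4.211×10^-5 · e^(−1.385) = 1.05×10^-5 A.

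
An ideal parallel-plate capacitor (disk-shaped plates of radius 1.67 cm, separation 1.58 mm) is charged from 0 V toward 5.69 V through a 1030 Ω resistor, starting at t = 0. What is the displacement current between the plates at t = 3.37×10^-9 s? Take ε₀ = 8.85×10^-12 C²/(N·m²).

2.84×10^-3 A

With C = ε₀A/d = (8.85×10^-12)(8.762×10^-4)/(1.58×10^-3) = 4.908×10^-12 F, the time constant is τ = RC = 5.055×10^-9 s, so t/τ = 0.6667 and e^(−t/τ) = 0.5134.
I_d = I_cond = (V₀/R) e^(−t/τ) = (5.524×10^-3)(0.5134) = 2.84×10^-3 A.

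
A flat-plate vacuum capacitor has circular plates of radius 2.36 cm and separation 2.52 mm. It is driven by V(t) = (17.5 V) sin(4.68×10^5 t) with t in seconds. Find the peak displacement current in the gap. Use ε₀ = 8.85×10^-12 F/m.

C = ε₀A/d = (8.85×10^-12)(1.750×10^-3)/(2.52×10^-3) = 6.146×10^-12 F; ω = 4.68×10^5 rad/s.
I_d = C dV/dt, so |I_d|_max = C V₀ ω = (6.146×10^-12)(17.5)(4.68×10^5) = 5.03×10^-5 A.

5.03×10^-5 A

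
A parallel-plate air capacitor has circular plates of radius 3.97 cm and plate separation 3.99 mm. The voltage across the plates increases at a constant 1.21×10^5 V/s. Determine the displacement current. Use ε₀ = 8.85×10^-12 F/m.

E = V/d so dE/dt = (dV/dt)/d = 3.033×10^7 V/(m·s), and I_d = ε₀ A dE/dt = (8.85×10^-12)(4.951×10^-3)(3.033×10^7) = 1.33×10^-6 A.

1.33×10^-6 A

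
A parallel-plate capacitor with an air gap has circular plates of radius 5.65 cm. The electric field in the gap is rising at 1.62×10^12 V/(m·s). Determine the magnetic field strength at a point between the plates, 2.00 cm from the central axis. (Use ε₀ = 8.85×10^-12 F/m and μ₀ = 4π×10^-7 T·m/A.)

1.80×10^-7 T

Through the whole plate area (πR² = 0.01003 m²), I_d = ε₀ πR² dE/dt = 0.1438 A.
For r < R the Ampère–Maxwell law gives B(2πr) = μ₀ I_d (r²/R²), so B = μ₀ I_d r/(2πR²) = (4π×10^-7)(0.1438)(0.0200)/(2π·0.0565²) = 1.80×10^-7 T.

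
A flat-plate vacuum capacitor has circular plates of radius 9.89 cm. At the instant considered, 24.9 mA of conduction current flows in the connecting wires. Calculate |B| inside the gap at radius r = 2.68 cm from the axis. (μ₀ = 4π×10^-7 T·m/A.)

Between the plates the displacement current equals the wire current: I_d = 24.9 mA = 0.0249 A.
For r < R the Ampère–Maxwell law gives B(2πr) = μ₀ I_d (r²/R²), so B = μ₀ I_d r/(2πR²) = (4π×10^-7)(0.0249)(0.0268)/(2π·0.0989²) = 1.36×10^-8 T.

1.36×10^-8 T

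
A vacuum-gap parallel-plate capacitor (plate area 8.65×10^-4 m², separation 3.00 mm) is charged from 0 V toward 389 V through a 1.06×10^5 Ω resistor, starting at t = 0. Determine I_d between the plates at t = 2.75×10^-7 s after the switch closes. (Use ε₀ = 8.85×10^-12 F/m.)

With C = ε₀A/d = (8.85×10^-12)(8.65×10^-4)/(3.00×10^-3) = 2.552×10^-12 F, the time constant is τ = RC = 2.705×10^-7 s, so t/τ = 1.017 and e^(−t/τ) = 0.3617.
I_d = I_cond = (V₀/R) e^(−t/τ) = (3.670×10^-3)(0.3617) = 1.33×10^-3 A.

1.33×10^-3 A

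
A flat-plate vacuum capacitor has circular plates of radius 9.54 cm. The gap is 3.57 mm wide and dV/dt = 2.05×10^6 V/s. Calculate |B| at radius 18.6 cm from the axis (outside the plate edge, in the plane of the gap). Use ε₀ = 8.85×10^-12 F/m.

dE/dt = (dV/dt)/d = 5.742×10^8 V/(m·s); I_d = ε₀(πR²)(dE/dt) = (8.85×10^-12)(0.02859)(5.742×10^8) = 1.453×10^-4 A.
Outside the plates the loop encloses all of I_d, so B·2πr = μ₀ I_d and B = 1.56×10^-10 T.

1.56×10^-10 T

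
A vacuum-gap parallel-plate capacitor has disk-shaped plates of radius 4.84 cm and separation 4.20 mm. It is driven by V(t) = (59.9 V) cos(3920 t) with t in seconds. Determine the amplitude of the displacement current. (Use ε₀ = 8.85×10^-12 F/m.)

The displacement current equals the conduction current C dV/dt, which peaks at C V₀ ω.
With C = ε₀A/d = (8.85×10^-12)(7.359×10^-3)/(4.20×10^-3) = 1.551×10^-11 F and ω = 3920 rad/s, I_d,max = (1.551×10^-11)(59.9)(3920) = 3.64×10^-6 A.

3.64×10^-6 A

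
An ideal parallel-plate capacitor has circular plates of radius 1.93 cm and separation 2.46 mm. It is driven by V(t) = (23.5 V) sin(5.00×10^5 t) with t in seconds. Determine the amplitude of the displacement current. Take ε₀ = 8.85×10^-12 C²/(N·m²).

4.95×10^-5 A

C = ε₀A/d = (8.85×10^-12)(1.170×10^-3)/(2.46×10^-3) = 4.209×10^-12 F; ω = 5.00×10^5 rad/s.
I_d = C dV/dt, so |I_d|_max = C V₀ ω = (4.209×10^-12)(23.5)(5.00×10^5) = 4.95×10^-5 A.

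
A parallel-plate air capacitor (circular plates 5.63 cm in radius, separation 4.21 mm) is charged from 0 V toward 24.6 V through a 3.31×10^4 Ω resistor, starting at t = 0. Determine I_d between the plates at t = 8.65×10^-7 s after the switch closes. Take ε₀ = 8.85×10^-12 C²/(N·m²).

2.13×10^-4 A

C = ε₀A/d = (8.85×10^-12)(9.958×10^-3)/(4.21×10^-3) = 2.093×10^-11 F and τ = RC = 6.928×10^-7 s. I_d in the gap equals the RC charging current.
I_d(t) = (V₀/R) e^(−t/τ) = 7.432×10^-4 · e^(−1.249) = 2.13×10^-4 A.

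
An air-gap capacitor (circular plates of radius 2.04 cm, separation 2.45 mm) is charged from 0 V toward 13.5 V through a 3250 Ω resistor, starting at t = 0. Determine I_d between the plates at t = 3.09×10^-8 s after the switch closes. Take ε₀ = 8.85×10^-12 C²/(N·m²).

5.55×10^-4 A

With C = ε₀A/d = (8.85×10^-12)(1.307×10^-3)/(2.45×10^-3) = 4.721×10^-12 F, the time constant is τ = RC = 1.534×10^-8 s, so t/τ = 2.014 and e^(−t/τ) = 0.1335.
I_d = I_cond = (V₀/R) e^(−t/τ) = (4.154×10^-3)(0.1335) = 5.55×10^-4 A.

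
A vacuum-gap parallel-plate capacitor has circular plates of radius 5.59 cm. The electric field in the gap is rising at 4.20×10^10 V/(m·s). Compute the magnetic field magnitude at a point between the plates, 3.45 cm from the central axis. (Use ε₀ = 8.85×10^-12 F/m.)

8.06×10^-9 T

I_d = ε₀ dΦ_E/dt = ε₀ πR² (dE/dt) = (8.85×10^-12)(9.817×10^-3)(4.20×10^10) = 3.649×10^-3 A through the full plate area.
∮B·dl = μ₀ I_d,enc with I_d,enc = I_d r²/R² = 1.390×10^-3 A; so B = μ₀ I_d,enc/(2πr) = 8.06×10^-9 T.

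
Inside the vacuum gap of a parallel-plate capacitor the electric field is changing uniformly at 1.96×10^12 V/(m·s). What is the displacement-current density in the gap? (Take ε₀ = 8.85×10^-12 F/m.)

The displacement-current density is ε₀ ∂E/∂t = (8.85×10^-12)(1.96×10^12) = 17.3 A/m².

17.3 A/m²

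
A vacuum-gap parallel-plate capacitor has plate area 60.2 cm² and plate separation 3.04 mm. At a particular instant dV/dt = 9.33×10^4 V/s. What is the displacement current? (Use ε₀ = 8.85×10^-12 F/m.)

1.64×10^-6 A

The field between the plates is E = V/d, so dE/dt = (9.33×10^4)/(3.04×10^-3 m) = 3.069×10^7 V/(m·s).
I_d = ε₀ A (dE/dt) = (8.85×10^-12)(6.02×10^-3)(3.069×10^7) = 1.64×10^-6 A.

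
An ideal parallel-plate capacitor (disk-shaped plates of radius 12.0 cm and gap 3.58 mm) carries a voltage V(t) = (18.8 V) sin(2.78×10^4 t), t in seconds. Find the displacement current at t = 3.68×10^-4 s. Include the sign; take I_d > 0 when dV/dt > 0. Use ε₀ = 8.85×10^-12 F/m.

-4.05×10^-5 A

dE/dt = (V₀ω/d)·cos(ωt) with ωt = 10.2304 rad: (18.8)(2.78×10^4)(-0.6927)/(3.58×10^-3) = -1.011×10^8 V/(m·s).
I_d = ε₀ A dE/dt = (8.85×10^-12)(0.04524)(-1.011×10^8) = -4.05×10^-5 A.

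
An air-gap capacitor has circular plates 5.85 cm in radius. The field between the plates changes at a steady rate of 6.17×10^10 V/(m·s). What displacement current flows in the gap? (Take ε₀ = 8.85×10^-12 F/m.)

I_d = ε₀ A (dE/dt) = (8.85×10^-12)(0.01075 m²)(6.17×10^10) = 5.87×10^-3 A.

5.87×10^-3 A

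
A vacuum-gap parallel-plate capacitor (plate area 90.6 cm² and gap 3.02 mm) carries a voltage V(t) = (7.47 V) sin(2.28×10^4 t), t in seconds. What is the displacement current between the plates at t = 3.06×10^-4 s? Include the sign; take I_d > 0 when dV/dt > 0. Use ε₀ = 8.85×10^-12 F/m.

3.48×10^-6 A

dE/dt = (V₀ω/d)·cos(ωt) with ωt = 6.9768 rad: (7.47)(2.28×10^4)(0.7689)/(3.02×10^-3) = 4.336×10^7 V/(m·s).
I_d = ε₀ A dE/dt = (8.85×10^-12)(9.06×10^-3)(4.336×10^7) = 3.48×10^-6 A.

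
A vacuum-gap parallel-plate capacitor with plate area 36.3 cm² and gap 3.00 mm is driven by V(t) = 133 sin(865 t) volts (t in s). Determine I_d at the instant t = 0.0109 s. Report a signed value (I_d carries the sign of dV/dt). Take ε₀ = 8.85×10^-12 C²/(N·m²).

C = ε₀A/d = (8.85×10^-12)(3.63×10^-3)/(3.00×10^-3) = 1.071×10^-11 F. dV/dt = V₀ω·cos(ωt); at ωt = 9.4285 rad this factor is -1.000.
I_d = C dV/dt = (1.071×10^-11)(133)(865)(-1.000) = -1.23×10^-6 A.

-1.23×10^-6 A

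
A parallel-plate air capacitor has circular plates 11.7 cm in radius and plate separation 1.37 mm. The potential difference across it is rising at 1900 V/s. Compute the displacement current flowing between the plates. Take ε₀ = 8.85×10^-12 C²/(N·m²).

The field between the plates is E = V/d, so dE/dt = (1900)/(1.37×10^-3 m) = 1.387×10^6 V/(m·s).
I_d = ε₀ A (dE/dt) = (8.85×10^-12)(0.04301)(1.387×10^6) = 5.28×10^-7 A.

5.28×10^-7 A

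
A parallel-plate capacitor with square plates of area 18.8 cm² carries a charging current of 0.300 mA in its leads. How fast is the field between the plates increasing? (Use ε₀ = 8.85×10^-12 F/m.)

1.80×10^10 V/(m·s)

By continuity, I_d in the gap equals the 0.300 mA flowing in the wire.
Since I_d = ε₀ A dE/dt, dE/dt = I_d/(ε₀A) = (3.00×10^-4)/((8.85×10^-12)(1.88×10^-3)) = 1.80×10^10 V/(m·s).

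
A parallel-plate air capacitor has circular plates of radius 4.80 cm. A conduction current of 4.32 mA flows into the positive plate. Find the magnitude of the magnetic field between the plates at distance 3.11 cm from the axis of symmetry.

By continuity the displacement current in the gap matches the conduction current: I_d = 4.32×10^-3 A.
∮B·dl = μ₀ I_d,enc with I_d,enc = I_d r²/R² = 1.814×10^-3 A; so B = μ₀ I_d,enc/(2πr) = 1.17×10^-8 T.

1.17×10^-8 T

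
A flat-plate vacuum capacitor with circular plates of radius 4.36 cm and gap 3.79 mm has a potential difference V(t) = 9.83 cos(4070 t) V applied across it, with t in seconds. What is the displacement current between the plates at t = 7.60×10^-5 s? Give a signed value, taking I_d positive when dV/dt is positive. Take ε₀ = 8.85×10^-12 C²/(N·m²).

-1.70×10^-7 A

dV/dt = (9.83)(4070)·−sin(0.30932) = -1.218×10^4 V/s.
I_d = C dV/dt with C = ε₀A/d = (8.85×10^-12)(5.972×10^-3)/(3.79×10^-3) = 1.395×10^-11 F, so I_d = (1.395×10^-11)(-1.218×10^4) = -1.70×10^-7 A.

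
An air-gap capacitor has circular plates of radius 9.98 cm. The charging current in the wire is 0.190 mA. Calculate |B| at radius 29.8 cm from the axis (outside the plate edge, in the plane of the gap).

1.28×10^-10 T

By continuity the displacement current in the gap matches the conduction current: I_d = 1.90×10^-4 A.
For r ≥ R the full I_d is enclosed: B = μ₀ I_d/(2πr) = (4π×10^-7)(1.90×10^-4)/(2π·0.298) = 1.28×10^-10 T.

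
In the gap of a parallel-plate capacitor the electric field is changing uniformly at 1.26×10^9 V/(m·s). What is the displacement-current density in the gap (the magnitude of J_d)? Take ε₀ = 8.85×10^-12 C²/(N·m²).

The displacement-current density is ε₀ ∂E/∂t = (8.85×10^-12)(1.26×10^9) = 0.0112 A/m².

0.0112 A/m²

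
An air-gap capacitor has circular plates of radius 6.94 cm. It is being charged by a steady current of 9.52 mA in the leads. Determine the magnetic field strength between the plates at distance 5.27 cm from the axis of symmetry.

2.08×10^-8 T

No conduction current crosses the gap, so I_d there equals the 9.52×10^-3 A in the leads.
An Ampèrian loop of radius r encloses a fraction (r/R)² of I_d. Then B·2πr = μ₀ I_d (r/R)², giving B = μ₀ I_d r/(2πR²) = 2.08×10^-8 T.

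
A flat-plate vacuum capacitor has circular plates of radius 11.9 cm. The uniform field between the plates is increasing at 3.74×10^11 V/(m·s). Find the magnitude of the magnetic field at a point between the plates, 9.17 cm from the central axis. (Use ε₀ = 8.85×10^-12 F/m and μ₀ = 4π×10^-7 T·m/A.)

Through the whole plate area (πR² = 0.04449 m²), I_d = ε₀ πR² dE/dt = 0.1473 A.
For r < R the Ampère–Maxwell law gives B(2πr) = μ₀ I_d (r²/R²), so B = μ₀ I_d r/(2πR²) = (4π×10^-7)(0.1473)(0.0917)/(2π·0.119²) = 1.91×10^-7 T.

1.91×10^-7 T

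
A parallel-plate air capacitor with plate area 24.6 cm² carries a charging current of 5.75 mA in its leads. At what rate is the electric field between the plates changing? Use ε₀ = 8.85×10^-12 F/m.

Charge continuity gives I_d = I = 5.75×10^-3 A between the plates.
Then dE/dt = I_d/(ε₀A) = 2.64×10^11 V/(m·s).

2.64×10^11 V/(m·s)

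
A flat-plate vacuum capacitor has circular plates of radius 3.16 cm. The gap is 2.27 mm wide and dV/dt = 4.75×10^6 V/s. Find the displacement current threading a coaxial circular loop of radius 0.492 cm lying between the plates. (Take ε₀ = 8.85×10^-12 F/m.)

With E = V/d, dE/dt = 2.093×10^9 V/(m·s) and πR² = 3.137×10^-3 m², giving I_d = ε₀ πR² dE/dt = 5.811×10^-5 A.
Since J_d is uniform, the enclosed fraction is (r/R)² = 0.02424, giving I_d,enc = 1.41×10^-6 A.

1.41×10^-6 A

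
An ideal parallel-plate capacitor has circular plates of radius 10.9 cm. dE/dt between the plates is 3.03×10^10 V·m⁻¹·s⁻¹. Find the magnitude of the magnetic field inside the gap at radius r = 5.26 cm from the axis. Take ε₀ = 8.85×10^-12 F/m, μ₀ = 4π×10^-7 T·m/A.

Through the whole plate area (πR² = 0.03733 m²), I_d = ε₀ πR² dE/dt = 0.01001 A.
An Ampèrian loop of radius r encloses a fraction (r/R)² of I_d. Then B·2πr = μ₀ I_d (r/R)², giving B = μ₀ I_d r/(2πR²) = 8.86×10^-9 T.

8.86×10^-9 T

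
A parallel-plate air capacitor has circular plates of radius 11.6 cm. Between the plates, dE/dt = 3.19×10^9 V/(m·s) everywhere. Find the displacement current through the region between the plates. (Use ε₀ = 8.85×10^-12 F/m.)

The displacement current is ε₀ times dΦ_E/dt = ε₀ A dE/dt = (8.85×10^-12)(0.04227)(3.19×10^9) = 1.19×10^-3 A.

1.19×10^-3 A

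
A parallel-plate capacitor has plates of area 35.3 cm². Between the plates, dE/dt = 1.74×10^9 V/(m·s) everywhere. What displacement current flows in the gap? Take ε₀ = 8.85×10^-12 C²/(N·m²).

The displacement current is ε₀ times dΦ_E/dt = ε₀ A dE/dt = (8.85×10^-12)(3.53×10^-3)(1.74×10^9) = 5.44×10^-5 A.

5.44×10^-5 A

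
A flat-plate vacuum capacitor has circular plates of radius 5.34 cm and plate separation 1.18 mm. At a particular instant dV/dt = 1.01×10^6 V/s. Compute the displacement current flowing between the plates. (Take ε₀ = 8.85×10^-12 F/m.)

6.79×10^-5 A

The field between the plates is E = V/d, so dE/dt = (1.01×10^6)/(1.18×10^-3 m) = 8.559×10^8 V/(m·s).
I_d = ε₀ A (dE/dt) = (8.85×10^-12)(8.958×10^-3)(8.559×10^8) = 6.79×10^-5 A.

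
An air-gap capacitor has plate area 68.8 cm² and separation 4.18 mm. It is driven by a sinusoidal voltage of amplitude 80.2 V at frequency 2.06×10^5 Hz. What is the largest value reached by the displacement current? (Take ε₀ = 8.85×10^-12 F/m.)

1.51×10^-3 A

(dE/dt)_max = V₀ω/d = 2.483×10^10 V/(m·s); ω = 2πf = 1.294×10^6 rad/s.
I_d,max = ε₀ A (dE/dt)_max = (8.85×10^-12)(6.88×10^-3)(2.483×10^10) = 1.51×10^-3 A.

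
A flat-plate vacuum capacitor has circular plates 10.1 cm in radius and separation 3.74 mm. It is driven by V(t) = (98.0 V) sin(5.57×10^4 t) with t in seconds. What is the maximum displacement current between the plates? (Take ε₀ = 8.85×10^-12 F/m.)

(dE/dt)_max = V₀ω/d = 1.460×10^9 V/(m·s); ω = 5.57×10^4 rad/s.
I_d,max = ε₀ A (dE/dt)_max = (8.85×10^-12)(0.03205)(1.460×10^9) = 4.14×10^-4 A.

4.14×10^-4 A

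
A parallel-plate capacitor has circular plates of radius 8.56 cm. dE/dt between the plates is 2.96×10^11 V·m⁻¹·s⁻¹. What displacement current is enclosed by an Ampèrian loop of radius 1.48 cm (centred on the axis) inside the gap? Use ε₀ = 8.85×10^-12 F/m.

Total displacement current: I_d = ε₀(πR²)(dE/dt) = (8.85×10^-12)(0.02302)(2.96×10^11) = 0.06030 A.
Through an area πr² the displacement current is I_d·(πr²/πR²) = I_d (r/R)² = 1.80×10^-3 A.

1.80×10^-3 A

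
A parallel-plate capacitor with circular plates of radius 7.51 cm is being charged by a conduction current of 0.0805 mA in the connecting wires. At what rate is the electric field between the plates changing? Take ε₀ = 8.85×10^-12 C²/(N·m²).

The displacement current between the plates equals the conduction current, I_d = 0.0805 mA.
Since I_d = ε₀ A dE/dt, dE/dt = I_d/(ε₀A) = (8.05×10^-5)/((8.85×10^-12)(0.01772)) = 5.13×10^8 V/(m·s).

5.13×10^8 V/(m·s)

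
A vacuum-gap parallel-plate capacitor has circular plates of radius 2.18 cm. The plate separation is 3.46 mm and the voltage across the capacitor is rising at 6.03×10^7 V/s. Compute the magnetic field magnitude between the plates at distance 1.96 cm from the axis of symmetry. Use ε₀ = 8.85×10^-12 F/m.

I_d = C dV/dt with C = ε₀πR²/d = 3.819×10^-12 F, so I_d = (3.819×10^-12)(6.03×10^7) = 2.303×10^-4 A.
For r < R the Ampère–Maxwell law gives B(2πr) = μ₀ I_d (r²/R²), so B = μ₀ I_d r/(2πR²) = (4π×10^-7)(2.303×10^-4)(0.0196)/(2π·0.0218²) = 1.90×10^-9 T.

1.90×10^-9 T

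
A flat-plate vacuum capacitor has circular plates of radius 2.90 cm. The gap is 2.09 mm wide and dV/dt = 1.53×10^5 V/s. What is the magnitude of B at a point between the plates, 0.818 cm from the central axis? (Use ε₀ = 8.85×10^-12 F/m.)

3.33×10^-12 T

With E = V/d, dE/dt = 7.321×10^7 V/(m·s) and πR² = 2.642×10^-3 m², giving I_d = ε₀ πR² dE/dt = 1.712×10^-6 A.
An Ampèrian loop of radius r encloses a fraction (r/R)² of I_d. Then B·2πr = μ₀ I_d (r/R)², giving B = μ₀ I_d r/(2πR²) = 3.33×10^-12 T.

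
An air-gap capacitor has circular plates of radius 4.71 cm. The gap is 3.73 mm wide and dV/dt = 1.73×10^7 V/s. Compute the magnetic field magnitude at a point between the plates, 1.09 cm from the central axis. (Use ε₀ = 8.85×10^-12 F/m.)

2.81×10^-10 T

dE/dt = (dV/dt)/d = 4.638×10^9 V/(m·s); I_d = ε₀(πR²)(dE/dt) = (8.85×10^-12)(6.969×10^-3)(4.638×10^9) = 2.861×10^-4 A.
For r < R the Ampère–Maxwell law gives B(2πr) = μ₀ I_d (r²/R²), so B = μ₀ I_d r/(2πR²) = (4π×10^-7)(2.861×10^-4)(0.0109)/(2π·0.0471²) = 2.81×10^-10 T.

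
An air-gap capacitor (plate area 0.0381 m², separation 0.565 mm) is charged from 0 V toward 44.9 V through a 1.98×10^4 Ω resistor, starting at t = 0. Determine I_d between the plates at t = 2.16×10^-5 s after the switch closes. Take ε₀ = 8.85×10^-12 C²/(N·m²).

3.65×10^-4 A

C = ε₀A/d = (8.85×10^-12)(0.0381)/(5.65×10^-4) = 5.968×10^-10 F and τ = RC = 1.182×10^-5 s. I_d in the gap equals the RC charging current.
I_d(t) = (V₀/R) e^(−t/τ) = 2.268×10^-3 · e^(−1.827) = 3.65×10^-4 A.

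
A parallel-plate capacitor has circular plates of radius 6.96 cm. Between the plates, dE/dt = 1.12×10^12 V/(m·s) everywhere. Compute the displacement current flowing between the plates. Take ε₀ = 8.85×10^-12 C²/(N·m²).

The displacement current is ε₀ times dΦ_E/dt = ε₀ A dE/dt = (8.85×10^-12)(0.01522)(1.12×10^12) = 0.151 A.

0.151 A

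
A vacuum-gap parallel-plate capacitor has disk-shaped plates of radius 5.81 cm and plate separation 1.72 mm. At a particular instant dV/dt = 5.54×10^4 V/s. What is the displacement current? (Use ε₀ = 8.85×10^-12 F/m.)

3.02×10^-6 A

C = ε₀A/d = (8.85×10^-12)(0.01060)/(1.72×10^-3) = 5.454×10^-11 F.
I_d = C dV/dt = (5.454×10^-11)(5.54×10^4) = 3.02×10^-6 A.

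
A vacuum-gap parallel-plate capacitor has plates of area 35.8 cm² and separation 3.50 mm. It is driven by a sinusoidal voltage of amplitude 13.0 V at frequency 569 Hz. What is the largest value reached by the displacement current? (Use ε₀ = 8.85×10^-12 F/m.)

C = ε₀A/d = (8.85×10^-12)(3.58×10^-3)/(3.50×10^-3) = 9.052×10^-12 F; ω = 2πf = 3575 rad/s.
I_d = C dV/dt, so |I_d|_max = C V₀ ω = (9.052×10^-12)(13.0)(3575) = 4.21×10^-7 A.

4.21×10^-7 A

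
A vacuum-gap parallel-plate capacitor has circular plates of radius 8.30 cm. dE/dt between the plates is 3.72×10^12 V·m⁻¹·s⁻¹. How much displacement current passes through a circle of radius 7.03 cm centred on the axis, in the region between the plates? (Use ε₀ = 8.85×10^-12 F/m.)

I_d = ε₀ dΦ_E/dt = ε₀ πR² (dE/dt) = (8.85×10^-12)(0.02164)(3.72×10^12) = 0.7124 A through the full plate area.
Since J_d is uniform, the enclosed fraction is (r/R)² = 0.7174, giving I_d,enc = 0.511 A.

0.511 A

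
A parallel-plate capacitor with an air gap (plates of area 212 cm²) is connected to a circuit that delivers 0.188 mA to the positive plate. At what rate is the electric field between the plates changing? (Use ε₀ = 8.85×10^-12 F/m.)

By continuity, I_d in the gap equals the 0.188 mA flowing in the wire.
Inverting I_d = ε₀ A dE/dt gives dE/dt = 1.88×10^-4 / (8.85×10^-12 · 0.0212) = 1.00×10^9 V/(m·s).

1.00×10^9 V/(m·s)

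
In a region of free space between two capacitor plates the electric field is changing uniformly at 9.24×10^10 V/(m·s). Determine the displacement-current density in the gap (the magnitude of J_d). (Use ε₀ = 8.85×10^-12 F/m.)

0.818 A/m²

The displacement-current density is ε₀ ∂E/∂t = (8.85×10^-12)(9.24×10^10) = 0.818 A/m².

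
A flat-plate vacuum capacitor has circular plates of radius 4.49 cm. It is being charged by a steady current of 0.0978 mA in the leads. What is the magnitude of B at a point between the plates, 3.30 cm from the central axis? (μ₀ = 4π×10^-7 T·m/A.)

3.20×10^-10 T

No conduction current crosses the gap, so I_d there equals the 9.78×10^-5 A in the leads.
For r < R the Ampère–Maxwell law gives B(2πr) = μ₀ I_d (r²/R²), so B = μ₀ I_d r/(2πR²) = (4π×10^-7)(9.78×10^-5)(0.0330)/(2π·0.0449²) = 3.20×10^-10 T.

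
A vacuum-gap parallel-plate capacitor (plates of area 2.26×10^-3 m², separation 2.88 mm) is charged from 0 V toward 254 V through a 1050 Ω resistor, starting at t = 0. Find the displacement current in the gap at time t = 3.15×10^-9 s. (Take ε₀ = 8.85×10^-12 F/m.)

0.157 A

C = ε₀A/d = (8.85×10^-12)(2.26×10^-3)/(2.88×10^-3) = 6.945×10^-12 F, so τ = RC = 7.292×10^-9 s.
The conduction current is I(t) = (V₀/R) e^(−t/τ), and the displacement current between the plates equals it.
t/τ = 0.4320; I_d = (254/1050) · e^(−0.4320) = (0.2419)(0.6492) = 0.157 A.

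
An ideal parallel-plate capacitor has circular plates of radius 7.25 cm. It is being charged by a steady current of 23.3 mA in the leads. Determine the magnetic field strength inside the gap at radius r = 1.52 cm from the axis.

No conduction current crosses the gap, so I_d there equals the 0.0233 A in the leads.
For r < R the Ampère–Maxwell law gives B(2πr) = μ₀ I_d (r²/R²), so B = μ₀ I_d r/(2πR²) = (4π×10^-7)(0.0233)(0.0152)/(2π·0.0725²) = 1.35×10^-8 T.

1.35×10^-8 T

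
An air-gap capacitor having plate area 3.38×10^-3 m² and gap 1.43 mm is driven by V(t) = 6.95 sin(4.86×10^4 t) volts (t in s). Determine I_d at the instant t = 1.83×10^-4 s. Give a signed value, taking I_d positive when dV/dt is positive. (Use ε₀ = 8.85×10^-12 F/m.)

dV/dt = (6.95)(4.86×10^4)·cos(8.8938) = -2.913×10^5 V/s.
I_d = C dV/dt with C = ε₀A/d = (8.85×10^-12)(3.38×10^-3)/(1.43×10^-3) = 2.092×10^-11 F, so I_d = (2.092×10^-11)(-2.913×10^5) = -6.09×10^-6 A.

-6.09×10^-6 A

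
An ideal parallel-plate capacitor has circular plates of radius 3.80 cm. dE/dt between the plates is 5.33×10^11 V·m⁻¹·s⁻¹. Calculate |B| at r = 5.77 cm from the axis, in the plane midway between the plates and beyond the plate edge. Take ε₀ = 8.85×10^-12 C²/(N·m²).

7.42×10^-8 T

I_d = ε₀ dΦ_E/dt = ε₀ πR² (dE/dt) = (8.85×10^-12)(4.536×10^-3)(5.33×10^11) = 0.02140 A through the full plate area.
With r > R the enclosed displacement current is the full I_d; B = μ₀ I_d / (2πr) = 7.42×10^-8 T.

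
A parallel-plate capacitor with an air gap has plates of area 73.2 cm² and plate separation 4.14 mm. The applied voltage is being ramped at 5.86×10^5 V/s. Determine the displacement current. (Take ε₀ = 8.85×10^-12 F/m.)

9.17×10^-6 A

E = V/d so dE/dt = (dV/dt)/d = 1.415×10^8 V/(m·s), and I_d = ε₀ A dE/dt = (8.85×10^-12)(7.32×10^-3)(1.415×10^8) = 9.17×10^-6 A.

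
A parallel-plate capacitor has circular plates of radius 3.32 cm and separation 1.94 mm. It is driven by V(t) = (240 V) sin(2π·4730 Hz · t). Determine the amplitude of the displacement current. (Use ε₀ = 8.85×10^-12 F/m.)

1.13×10^-4 A

The displacement current equals the conduction current C dV/dt, which peaks at C V₀ ω.
With C = ε₀A/d = (8.85×10^-12)(3.463×10^-3)/(1.94×10^-3) = 1.580×10^-11 F and ω = 2πf = 2.972×10^4 rad/s, I_d,max = (1.580×10^-11)(240)(2.972×10^4) = 1.13×10^-4 A.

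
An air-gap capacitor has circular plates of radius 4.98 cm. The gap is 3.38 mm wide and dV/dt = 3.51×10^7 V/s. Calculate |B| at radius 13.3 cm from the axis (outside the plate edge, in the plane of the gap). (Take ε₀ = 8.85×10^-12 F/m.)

1.08×10^-9 T

I_d = C dV/dt with C = ε₀πR²/d = 2.040×10^-11 F, so I_d = (2.040×10^-11)(3.51×10^7) = 7.160×10^-4 A.
Outside the plates the loop encloses all of I_d, so B·2πr = μ₀ I_d and B = 1.08×10^-9 T.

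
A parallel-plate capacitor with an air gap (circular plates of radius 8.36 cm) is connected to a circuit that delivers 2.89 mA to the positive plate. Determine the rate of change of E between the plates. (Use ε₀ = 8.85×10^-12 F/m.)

1.49×10^10 V/(m·s)

By continuity, I_d in the gap equals the 2.89 mA flowing in the wire.
Since I_d = ε₀ A dE/dt, dE/dt = I_d/(ε₀A) = (2.89×10^-3)/((8.85×10^-12)(0.02196)) = 1.49×10^10 V/(m·s).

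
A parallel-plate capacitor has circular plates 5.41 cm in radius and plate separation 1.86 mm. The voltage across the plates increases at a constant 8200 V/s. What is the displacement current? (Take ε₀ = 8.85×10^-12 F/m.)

E = V/d so dE/dt = (dV/dt)/d = 4.409×10^6 V/(m·s), and I_d = ε₀ A dE/dt = (8.85×10^-12)(9.195×10^-3)(4.409×10^6) = 3.59×10^-7 A.

3.59×10^-7 A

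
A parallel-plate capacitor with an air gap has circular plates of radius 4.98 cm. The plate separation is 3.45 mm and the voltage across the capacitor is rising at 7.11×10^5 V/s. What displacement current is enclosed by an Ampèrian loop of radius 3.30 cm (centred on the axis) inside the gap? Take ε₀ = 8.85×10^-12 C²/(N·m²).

6.24×10^-6 A

dE/dt = (dV/dt)/d = 2.061×10^8 V/(m·s); I_d = ε₀(πR²)(dE/dt) = (8.85×10^-12)(7.791×10^-3)(2.061×10^8) = 1.421×10^-5 A.
Through an area πr² the displacement current is I_d·(πr²/πR²) = I_d (r/R)² = 6.24×10^-6 A.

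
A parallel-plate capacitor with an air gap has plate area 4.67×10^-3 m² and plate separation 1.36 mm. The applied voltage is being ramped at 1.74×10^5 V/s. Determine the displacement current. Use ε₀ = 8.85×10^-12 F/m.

5.29×10^-6 A

The displacement current equals the charging current C dV/dt. With C = ε₀A/d = (8.85×10^-12)(4.67×10^-3)/(1.36×10^-3) = 3.039×10^-11 F, I_d = (3.039×10^-11)(1.74×10^5) = 5.29×10^-6 A.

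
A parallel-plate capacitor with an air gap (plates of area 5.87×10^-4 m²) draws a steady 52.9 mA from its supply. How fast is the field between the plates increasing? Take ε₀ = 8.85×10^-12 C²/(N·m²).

Charge continuity gives I_d = I = 0.0529 A between the plates.
Since I_d = ε₀ A dE/dt, dE/dt = I_d/(ε₀A) = (0.0529)/((8.85×10^-12)(5.87×10^-4)) = 1.02×10^13 V/(m·s).

1.02×10^13 V/(m·s)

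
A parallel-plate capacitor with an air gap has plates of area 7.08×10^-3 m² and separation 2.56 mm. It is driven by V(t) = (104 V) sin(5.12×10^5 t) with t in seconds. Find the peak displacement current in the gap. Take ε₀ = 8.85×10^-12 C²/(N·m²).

1.30×10^-3 A

C = ε₀A/d = (8.85×10^-12)(7.08×10^-3)/(2.56×10^-3) = 2.448×10^-11 F; ω = 5.12×10^5 rad/s.
I_d = C dV/dt, so |I_d|_max = C V₀ ω = (2.448×10^-11)(104)(5.12×10^5) = 1.30×10^-3 A.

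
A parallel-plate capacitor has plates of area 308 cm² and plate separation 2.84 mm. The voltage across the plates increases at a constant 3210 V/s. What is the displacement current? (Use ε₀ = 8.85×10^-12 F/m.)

3.08×10^-7 A

E = V/d so dE/dt = (dV/dt)/d = 1.130×10^6 V/(m·s), and I_d = ε₀ A dE/dt = (8.85×10^-12)(0.0308)(1.130×10^6) = 3.08×10^-7 A.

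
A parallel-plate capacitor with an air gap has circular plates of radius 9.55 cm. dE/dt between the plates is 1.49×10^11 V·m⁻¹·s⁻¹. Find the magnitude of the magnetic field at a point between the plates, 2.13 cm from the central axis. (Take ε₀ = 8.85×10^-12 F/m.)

1.76×10^-8 T

Through the whole plate area (πR² = 0.02865 m²), I_d = ε₀ πR² dE/dt = 0.03778 A.
For r < R the Ampère–Maxwell law gives B(2πr) = μ₀ I_d (r²/R²), so B = μ₀ I_d r/(2πR²) = (4π×10^-7)(0.03778)(0.0213)/(2π·0.0955²) = 1.76×10^-8 T.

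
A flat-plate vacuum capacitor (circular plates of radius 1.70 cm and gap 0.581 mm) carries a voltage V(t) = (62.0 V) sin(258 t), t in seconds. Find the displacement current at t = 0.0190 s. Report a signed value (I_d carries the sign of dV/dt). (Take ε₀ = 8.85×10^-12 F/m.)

dV/dt = (62.0)(258)·cos(4.902) = 3015 V/s.
I_d = C dV/dt with C = ε₀A/d = (8.85×10^-12)(9.079×10^-4)/(5.81×10^-4) = 1.383×10^-11 F, so I_d = (1.383×10^-11)(3015) = 4.17×10^-8 A.

4.17×10^-8 A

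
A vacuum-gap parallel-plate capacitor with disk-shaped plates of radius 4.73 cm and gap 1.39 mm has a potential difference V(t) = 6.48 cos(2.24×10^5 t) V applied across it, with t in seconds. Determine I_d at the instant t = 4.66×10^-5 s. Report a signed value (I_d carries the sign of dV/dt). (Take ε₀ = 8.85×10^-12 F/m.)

dV/dt = (6.48)(2.24×10^5)·−sin(10.4384) = 1.232×10^6 V/s.
I_d = C dV/dt with C = ε₀A/d = (8.85×10^-12)(7.029×10^-3)/(1.39×10^-3) = 4.475×10^-11 F, so I_d = (4.475×10^-11)(1.232×10^6) = 5.51×10^-5 A.

5.51×10^-5 A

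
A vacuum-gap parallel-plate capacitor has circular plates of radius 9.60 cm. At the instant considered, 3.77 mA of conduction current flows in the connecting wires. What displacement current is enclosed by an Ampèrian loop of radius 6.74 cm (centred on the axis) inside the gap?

1.86×10^-3 A

By continuity the displacement current in the gap matches the conduction current: I_d = 3.77×10^-3 A.
Since J_d is uniform, the enclosed fraction is (r/R)² = 0.4929, giving I_d,enc = 1.86×10^-3 A.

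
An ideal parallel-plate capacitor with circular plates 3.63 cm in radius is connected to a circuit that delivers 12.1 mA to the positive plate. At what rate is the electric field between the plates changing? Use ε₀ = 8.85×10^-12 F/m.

3.30×10^11 V/(m·s)

By continuity, I_d in the gap equals the 12.1 mA flowing in the wire.
Inverting I_d = ε₀ A dE/dt gives dE/dt = 0.0121 / (8.85×10^-12 · 4.140×10^-3) = 3.30×10^11 V/(m·s).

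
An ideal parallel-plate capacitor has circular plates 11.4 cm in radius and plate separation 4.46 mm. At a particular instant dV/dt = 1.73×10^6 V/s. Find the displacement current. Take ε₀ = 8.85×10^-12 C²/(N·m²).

E = V/d so dE/dt = (dV/dt)/d = 3.879×10^8 V/(m·s), and I_d = ε₀ A dE/dt = (8.85×10^-12)(0.04083)(3.879×10^8) = 1.40×10^-4 A.

1.40×10^-4 A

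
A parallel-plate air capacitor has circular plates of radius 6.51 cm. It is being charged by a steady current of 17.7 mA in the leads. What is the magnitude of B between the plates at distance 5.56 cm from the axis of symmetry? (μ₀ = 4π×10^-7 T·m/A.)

Between the plates the displacement current equals the wire current: I_d = 17.7 mA = 0.0177 A.
For r < R the Ampère–Maxwell law gives B(2πr) = μ₀ I_d (r²/R²), so B = μ₀ I_d r/(2πR²) = (4π×10^-7)(0.0177)(0.0556)/(2π·0.0651²) = 4.64×10^-8 T.

4.64×10^-8 T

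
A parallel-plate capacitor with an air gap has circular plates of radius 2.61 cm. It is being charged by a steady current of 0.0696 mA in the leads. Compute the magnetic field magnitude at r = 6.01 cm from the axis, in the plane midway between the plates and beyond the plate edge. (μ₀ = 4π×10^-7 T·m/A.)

2.32×10^-10 T

By continuity the displacement current in the gap matches the conduction current: I_d = 6.96×10^-5 A.
For r ≥ R the full I_d is enclosed: B = μ₀ I_d/(2πr) = (4π×10^-7)(6.96×10^-5)/(2π·0.0601) = 2.32×10^-10 T.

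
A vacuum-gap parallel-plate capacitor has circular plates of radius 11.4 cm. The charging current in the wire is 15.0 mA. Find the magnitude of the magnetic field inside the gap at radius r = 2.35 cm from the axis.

By continuity the displacement current in the gap matches the conduction current: I_d = 0.0150 A.
∮B·dl = μ₀ I_d,enc with I_d,enc = I_d r²/R² = 6.374×10^-4 A; so B = μ₀ I_d,enc/(2πr) = 5.42×10^-9 T.

5.42×10^-9 T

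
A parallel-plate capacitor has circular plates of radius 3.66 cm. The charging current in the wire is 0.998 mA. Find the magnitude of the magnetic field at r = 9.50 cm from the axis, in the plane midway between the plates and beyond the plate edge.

2.10×10^-9 T

By continuity the displacement current in the gap matches the conduction current: I_d = 9.98×10^-4 A.
With r > R the enclosed displacement current is the full I_d; B = μ₀ I_d / (2πr) = 2.10×10^-9 T.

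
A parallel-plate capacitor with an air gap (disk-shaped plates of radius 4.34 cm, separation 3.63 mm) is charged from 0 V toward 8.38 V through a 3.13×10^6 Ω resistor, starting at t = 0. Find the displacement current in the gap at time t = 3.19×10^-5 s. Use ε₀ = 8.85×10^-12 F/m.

C = ε₀A/d = (8.85×10^-12)(5.917×10^-3)/(3.63×10^-3) = 1.443×10^-11 F and τ = RC = 4.517×10^-5 s. I_d in the gap equals the RC charging current.
I_d(t) = (V₀/R) e^(−t/τ) = 2.677×10^-6 · e^(−0.7062) = 1.32×10^-6 A.

1.32×10^-6 A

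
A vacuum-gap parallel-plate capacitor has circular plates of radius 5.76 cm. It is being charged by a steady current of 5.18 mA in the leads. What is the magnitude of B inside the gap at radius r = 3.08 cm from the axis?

9.62×10^-9 T

Between the plates the displacement current equals the wire current: I_d = 5.18 mA = 5.18×10^-3 A.
For r < R the Ampère–Maxwell law gives B(2πr) = μ₀ I_d (r²/R²), so B = μ₀ I_d r/(2πR²) = (4π×10^-7)(5.18×10^-3)(0.0308)/(2π·0.0576²) = 9.62×10^-9 T.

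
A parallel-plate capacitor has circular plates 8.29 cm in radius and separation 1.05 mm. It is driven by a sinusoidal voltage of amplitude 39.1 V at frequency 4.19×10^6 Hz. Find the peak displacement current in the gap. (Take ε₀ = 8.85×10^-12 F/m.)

The displacement current equals the conduction current C dV/dt, which peaks at C V₀ ω.
With C = ε₀A/d = (8.85×10^-12)(0.02159)/(1.05×10^-3) = 1.820×10^-10 F and ω = 2πf = 2.633×10^7 rad/s, I_d,max = (1.820×10^-10)(39.1)(2.633×10^7) = 0.187 A.

0.187 A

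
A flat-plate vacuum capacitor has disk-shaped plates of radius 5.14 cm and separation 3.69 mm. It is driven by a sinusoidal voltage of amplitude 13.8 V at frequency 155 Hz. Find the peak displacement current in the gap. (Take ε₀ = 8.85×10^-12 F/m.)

2.68×10^-7 A

The displacement current equals the conduction current C dV/dt, which peaks at C V₀ ω.
With C = ε₀A/d = (8.85×10^-12)(8.300×10^-3)/(3.69×10^-3) = 1.991×10^-11 F and ω = 2πf = 973.9 rad/s, I_d,max = (1.991×10^-11)(13.8)(973.9) = 2.68×10^-7 A.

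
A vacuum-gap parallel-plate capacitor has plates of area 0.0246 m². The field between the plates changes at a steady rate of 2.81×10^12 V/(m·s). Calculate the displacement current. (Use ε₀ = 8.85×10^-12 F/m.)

0.612 A

With a uniform field, Φ_E = EA, so I_d = ε₀ A dE/dt = 0.612 A.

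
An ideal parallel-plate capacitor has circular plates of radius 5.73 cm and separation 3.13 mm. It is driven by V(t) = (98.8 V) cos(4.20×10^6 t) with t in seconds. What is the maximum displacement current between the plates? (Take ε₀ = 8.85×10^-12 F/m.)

0.0121 A

C = ε₀A/d = (8.85×10^-12)(0.01031)/(3.13×10^-3) = 2.915×10^-11 F; ω = 4.20×10^6 rad/s.
I_d = C dV/dt, so |I_d|_max = C V₀ ω = (2.915×10^-11)(98.8)(4.20×10^6) = 0.0121 A.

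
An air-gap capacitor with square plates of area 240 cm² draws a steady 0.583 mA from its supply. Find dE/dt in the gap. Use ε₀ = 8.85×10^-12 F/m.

2.74×10^9 V/(m·s)

The displacement current between the plates equals the conduction current, I_d = 0.583 mA.
Then dE/dt = I_d/(ε₀A) = 2.74×10^9 V/(m·s).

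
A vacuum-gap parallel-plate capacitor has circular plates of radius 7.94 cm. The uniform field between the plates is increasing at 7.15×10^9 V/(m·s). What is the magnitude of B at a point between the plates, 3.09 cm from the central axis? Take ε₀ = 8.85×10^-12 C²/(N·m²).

1.23×10^-9 T

Through the whole plate area (πR² = 0.01981 m²), I_d = ε₀ πR² dE/dt = 1.254×10^-3 A.
∮B·dl = μ₀ I_d,enc with I_d,enc = I_d r²/R² = 1.899×10^-4 A; so B = μ₀ I_d,enc/(2πr) = 1.23×10^-9 T.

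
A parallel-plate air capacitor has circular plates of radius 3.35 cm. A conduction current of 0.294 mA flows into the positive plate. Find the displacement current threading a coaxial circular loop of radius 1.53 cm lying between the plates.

Between the plates the displacement current equals the wire current: I_d = 0.294 mA = 2.94×10^-4 A.
Through an area πr² the displacement current is I_d·(πr²/πR²) = I_d (r/R)² = 6.13×10^-5 A.

6.13×10^-5 A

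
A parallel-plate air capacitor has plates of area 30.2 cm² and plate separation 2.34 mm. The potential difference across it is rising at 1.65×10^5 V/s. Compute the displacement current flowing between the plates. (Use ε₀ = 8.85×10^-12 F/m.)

The displacement current equals the charging current C dV/dt. With C = ε₀A/d = (8.85×10^-12)(3.02×10^-3)/(2.34×10^-3) = 1.142×10^-11 F, I_d = (1.142×10^-11)(1.65×10^5) = 1.88×10^-6 A.

1.88×10^-6 A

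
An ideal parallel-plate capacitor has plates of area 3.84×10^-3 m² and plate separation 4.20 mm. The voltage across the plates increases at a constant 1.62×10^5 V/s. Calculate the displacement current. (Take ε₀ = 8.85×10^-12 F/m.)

C = ε₀A/d = (8.85×10^-12)(3.84×10^-3)/(4.20×10^-3) = 8.091×10^-12 F.
I_d = C dV/dt = (8.091×10^-12)(1.62×10^5) = 1.31×10^-6 A.

1.31×10^-6 A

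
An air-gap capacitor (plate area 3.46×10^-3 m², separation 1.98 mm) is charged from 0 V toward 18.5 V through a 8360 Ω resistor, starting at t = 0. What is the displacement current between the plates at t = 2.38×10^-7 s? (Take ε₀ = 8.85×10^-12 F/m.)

C = ε₀A/d = (8.85×10^-12)(3.46×10^-3)/(1.98×10^-3) = 1.547×10^-11 F and τ = RC = 1.293×10^-7 s. I_d in the gap equals the RC charging current.
I_d(t) = (V₀/R) e^(−t/τ) = 2.213×10^-3 · e^(−1.841) = 3.51×10^-4 A.

3.51×10^-4 A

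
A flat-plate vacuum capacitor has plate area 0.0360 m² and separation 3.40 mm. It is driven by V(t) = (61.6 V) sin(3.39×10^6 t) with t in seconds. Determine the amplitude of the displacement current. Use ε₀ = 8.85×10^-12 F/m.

0.0196 A

C = ε₀A/d = (8.85×10^-12)(0.0360)/(3.40×10^-3) = 9.371×10^-11 F; ω = 3.39×10^6 rad/s.
I_d = C dV/dt, so |I_d|_max = C V₀ ω = (9.371×10^-11)(61.6)(3.39×10^6) = 0.0196 A.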